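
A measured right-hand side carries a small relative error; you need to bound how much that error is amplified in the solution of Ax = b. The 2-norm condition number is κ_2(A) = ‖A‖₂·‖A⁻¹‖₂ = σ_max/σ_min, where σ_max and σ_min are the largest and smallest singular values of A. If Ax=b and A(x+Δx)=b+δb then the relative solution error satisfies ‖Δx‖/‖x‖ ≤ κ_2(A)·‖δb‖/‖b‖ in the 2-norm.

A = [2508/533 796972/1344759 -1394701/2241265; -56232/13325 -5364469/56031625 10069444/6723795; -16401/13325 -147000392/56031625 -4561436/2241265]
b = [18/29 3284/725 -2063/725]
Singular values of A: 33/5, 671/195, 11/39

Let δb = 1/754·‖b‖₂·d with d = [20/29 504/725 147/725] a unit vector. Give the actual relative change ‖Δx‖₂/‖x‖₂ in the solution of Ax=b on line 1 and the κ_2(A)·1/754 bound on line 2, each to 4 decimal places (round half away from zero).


σ_max = 33/5, σ_min = 11/39
condition number: (33/5) ÷ (11/39) = 23.4000
bound on ‖Δx‖/‖x‖: κ·ε = 23.4000·1/754 = 0.0310
solve Ax = b  →  x = [2.0392 -6.3606 8.3642]
2-norm of b is 5.3852; of x, 10.7040
δb = ε·‖b‖·d = [0.0049 0.0050 0.0014]; solving A·Δx = δb gives ‖Δx‖ = 0.0253
relative error = 0.0024
tightness: 0.0024 against a bound of 0.0310 (unrounded ratio ≈ 0.0762)

0.0024
0.0310


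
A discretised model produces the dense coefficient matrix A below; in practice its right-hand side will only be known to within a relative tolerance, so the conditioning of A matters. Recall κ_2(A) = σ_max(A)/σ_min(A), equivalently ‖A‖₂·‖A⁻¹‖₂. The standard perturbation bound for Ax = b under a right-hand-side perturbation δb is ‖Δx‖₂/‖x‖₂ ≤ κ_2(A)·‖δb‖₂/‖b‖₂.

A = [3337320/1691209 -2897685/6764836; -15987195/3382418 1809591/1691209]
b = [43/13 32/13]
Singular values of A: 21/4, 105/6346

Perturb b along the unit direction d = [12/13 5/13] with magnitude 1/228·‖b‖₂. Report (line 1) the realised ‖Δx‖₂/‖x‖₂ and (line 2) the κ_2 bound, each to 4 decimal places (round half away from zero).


0.0045
1.3917

σ_max = 21/4, σ_min = 105/6346
κ = σ_max/σ_min = (21/4)/(105/6346) = 317.3000
κ_2(A)·‖δb‖/‖b‖ = 1.3917
solve Ax = b  →  x = [52.8818 235.8978]
‖b‖₂ = 4.1231 and ‖x‖₂ = 241.7525
Δx = A⁻¹·δb where δb = 1/228·4.1231·d; ‖Δx‖ = 1.0930
realised ‖Δx‖/‖x‖ = 0.0045
realised/bound (from unrounded values) ≈ 0.0032


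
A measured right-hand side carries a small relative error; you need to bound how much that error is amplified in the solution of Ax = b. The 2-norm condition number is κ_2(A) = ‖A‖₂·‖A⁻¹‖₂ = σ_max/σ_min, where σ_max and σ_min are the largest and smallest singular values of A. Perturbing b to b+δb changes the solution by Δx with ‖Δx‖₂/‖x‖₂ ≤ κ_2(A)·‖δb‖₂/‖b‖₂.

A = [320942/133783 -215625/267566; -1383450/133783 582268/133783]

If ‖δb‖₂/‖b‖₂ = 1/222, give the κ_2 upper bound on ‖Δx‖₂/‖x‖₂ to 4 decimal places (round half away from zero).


0.2827

M = AᵀA = [92295688/819013 -38445075/819013; -38445075/819013 64185157/3276052]. tr(M)=33335993/252004, det(M)=279841/63001
char-poly roots: 529/4 and 2116/63001
so κ_2 = √((529/4) / (2116/63001)) = 62.7500
worst-case relative error ≤ 62.7500 × 1/222 = 0.2827


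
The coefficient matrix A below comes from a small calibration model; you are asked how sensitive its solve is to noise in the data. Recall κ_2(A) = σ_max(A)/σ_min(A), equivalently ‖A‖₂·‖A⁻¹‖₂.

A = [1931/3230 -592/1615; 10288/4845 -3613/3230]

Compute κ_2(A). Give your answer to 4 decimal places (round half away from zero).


57.0000

form AᵀA = [18277225/3755844 -812000/312987; -812000/312987 578225/417316] with trace 40625/6498 and determinant 625/51984
eigenvalues of AᵀA: λ = (tr ± √(tr²−4·det))/2 = 25/4, 25/12996
κ = σ_max/σ_min = (5/2)/(5/114) = 57.0000


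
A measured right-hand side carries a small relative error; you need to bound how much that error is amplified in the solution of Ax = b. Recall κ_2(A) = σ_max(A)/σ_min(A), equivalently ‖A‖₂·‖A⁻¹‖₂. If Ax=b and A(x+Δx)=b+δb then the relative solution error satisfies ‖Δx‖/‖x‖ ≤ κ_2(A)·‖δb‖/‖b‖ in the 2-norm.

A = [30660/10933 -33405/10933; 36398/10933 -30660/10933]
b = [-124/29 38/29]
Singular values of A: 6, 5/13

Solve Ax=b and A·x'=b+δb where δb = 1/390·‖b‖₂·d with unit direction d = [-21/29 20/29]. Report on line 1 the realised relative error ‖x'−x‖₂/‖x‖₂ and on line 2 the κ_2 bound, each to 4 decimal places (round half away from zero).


0.0029
0.0400

largest singular value 6, smallest 5/13
κ_2(A) = 6 / (5/13) = 15.6000
bound on ‖Δx‖/‖x‖: κ·ε = 15.6000·1/390 = 0.0400
solve Ax = b  →  x = [6.9310 7.7609]
‖b‖₂ = 4.4721 and ‖x‖₂ = 10.4053
with δb = [-0.0083 0.0079], A·Δx = δb → ‖Δx‖ = 0.0298
relative error = 0.0029
tightness: 0.0029 against a bound of 0.0400 (unrounded ratio ≈ 0.0716)


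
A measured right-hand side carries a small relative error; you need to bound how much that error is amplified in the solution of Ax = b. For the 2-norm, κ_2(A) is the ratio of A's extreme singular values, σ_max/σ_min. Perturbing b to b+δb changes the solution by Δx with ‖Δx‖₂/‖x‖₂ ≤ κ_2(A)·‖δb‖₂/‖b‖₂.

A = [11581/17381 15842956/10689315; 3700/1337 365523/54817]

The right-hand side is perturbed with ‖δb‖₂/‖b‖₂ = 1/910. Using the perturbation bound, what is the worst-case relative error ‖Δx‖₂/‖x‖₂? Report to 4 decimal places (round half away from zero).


form AᵀA = [2447729561/302099161 88095128096/4531487415; 88095128096/4531487415 3171569212081/67972311225] with trace 22025493274/402203025 and determinant 1874161/16088121
λ_max, λ_min = (22025493274/402203025 ± √485046974640665536576/161767273319150625)/2 = 1369/25, 34225/16088121
κ = σ_max/σ_min = (37/5)/(185/4011) = 160.4400
worst-case relative error ≤ 160.4400 × 1/910 = 0.1763

0.1763


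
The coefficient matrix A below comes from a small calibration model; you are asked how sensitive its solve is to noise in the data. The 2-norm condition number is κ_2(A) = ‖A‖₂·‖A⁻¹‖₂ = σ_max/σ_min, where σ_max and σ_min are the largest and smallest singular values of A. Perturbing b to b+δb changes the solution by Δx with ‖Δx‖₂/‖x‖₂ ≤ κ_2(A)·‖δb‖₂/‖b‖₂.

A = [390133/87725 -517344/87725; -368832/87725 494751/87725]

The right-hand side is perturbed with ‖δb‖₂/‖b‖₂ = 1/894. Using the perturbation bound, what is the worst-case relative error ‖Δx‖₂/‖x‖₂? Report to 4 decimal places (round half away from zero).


0.4060

M = AᵀA = [342735793/9150625 -456971424/9150625; -456971424/9150625 609302457/9150625]. tr(M)=7616306/73205, det(M)=751689/9150625
char-poly roots: 2601/25 and 289/366025
κ = σ_max/σ_min = (51/5)/(17/605) = 363.0000
bound on ‖Δx‖/‖x‖: κ·ε = 363.0000·1/894 = 0.4060


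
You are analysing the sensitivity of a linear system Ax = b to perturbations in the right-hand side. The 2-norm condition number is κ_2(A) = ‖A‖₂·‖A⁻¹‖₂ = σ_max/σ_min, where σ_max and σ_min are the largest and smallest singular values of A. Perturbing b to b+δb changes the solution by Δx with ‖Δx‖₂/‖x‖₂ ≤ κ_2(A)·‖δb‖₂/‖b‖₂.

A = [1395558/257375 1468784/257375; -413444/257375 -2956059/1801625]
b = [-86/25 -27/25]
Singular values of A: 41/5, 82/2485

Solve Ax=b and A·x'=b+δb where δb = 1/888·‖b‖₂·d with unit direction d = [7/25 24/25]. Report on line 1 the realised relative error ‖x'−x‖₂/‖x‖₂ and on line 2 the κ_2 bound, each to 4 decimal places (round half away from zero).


from the listed singular values, σ₁ = 41/5, σ_n = 82/2485
κ_2(A) = (41/5) / (82/2485) = 248.5000
worst-case relative error ≤ 248.5000 × 1/888 = 0.2798
solve Ax = b  →  x = [43.6375 -42.0648]
2-norm of b is 3.6056; of x, 60.6109
re-solving with b+δb shifts x by Δx of norm 0.1230
realised ‖Δx‖/‖x‖ = 0.0020
tightness: 0.0020 against a bound of 0.2798 (unrounded ratio ≈ 0.0073)

0.0020
0.2798


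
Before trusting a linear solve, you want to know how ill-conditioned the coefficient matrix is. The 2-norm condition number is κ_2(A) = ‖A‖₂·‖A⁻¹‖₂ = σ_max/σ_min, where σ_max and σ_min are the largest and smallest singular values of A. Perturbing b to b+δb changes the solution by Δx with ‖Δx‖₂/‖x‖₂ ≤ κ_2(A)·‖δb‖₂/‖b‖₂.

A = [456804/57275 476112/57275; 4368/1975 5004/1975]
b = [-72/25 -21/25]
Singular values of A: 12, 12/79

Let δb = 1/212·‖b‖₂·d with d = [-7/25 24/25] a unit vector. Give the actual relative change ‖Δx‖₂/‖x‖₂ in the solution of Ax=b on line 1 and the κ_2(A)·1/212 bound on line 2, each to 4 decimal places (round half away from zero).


from the listed singular values, σ₁ = 12, σ_n = 12/79
condition number: 12 ÷ (12/79) = 79.0000
perturbation bound = 79.0000·1/212 = 0.3726
solve Ax = b  →  x = [-0.1724 -0.1810]
‖b‖₂ = 3.0000 and ‖x‖₂ = 0.2500
Δx = A⁻¹·δb where δb = 1/212·3.0000·d; ‖Δx‖ = 0.0932
dividing the unrounded norms, ‖Δx‖/‖x‖ = 0.3726
tightness: 0.3726 against a bound of 0.3726; the bound is attained (ratio 1)

0.3726
0.3726


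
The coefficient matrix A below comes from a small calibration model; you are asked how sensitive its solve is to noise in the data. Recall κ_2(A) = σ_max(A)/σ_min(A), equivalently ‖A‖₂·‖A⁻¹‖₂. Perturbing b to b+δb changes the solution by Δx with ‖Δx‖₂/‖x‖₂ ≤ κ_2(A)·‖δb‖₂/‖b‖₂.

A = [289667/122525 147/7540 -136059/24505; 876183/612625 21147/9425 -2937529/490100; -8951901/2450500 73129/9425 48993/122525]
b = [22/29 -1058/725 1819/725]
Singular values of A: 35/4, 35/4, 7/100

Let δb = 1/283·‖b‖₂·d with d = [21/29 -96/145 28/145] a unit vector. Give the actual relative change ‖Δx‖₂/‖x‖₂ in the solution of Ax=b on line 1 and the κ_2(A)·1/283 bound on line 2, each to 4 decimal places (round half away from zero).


largest singular value 35/4, smallest 7/100
κ_2(A) = (35/4) / (7/100) = 125.0000
κ_2(A)·‖δb‖/‖b‖ = 0.4417
solve Ax = b  →  x = [24.2198 11.2000 10.2154]
‖b‖ = 3.0000, ‖x‖ = 28.5726
Δx = A⁻¹·δb where δb = 1/283·3.0000·d; ‖Δx‖ = 0.1514
realised ‖Δx‖/‖x‖ = 0.0053
tightness: 0.0053 against a bound of 0.4417 (unrounded ratio ≈ 0.0120)

0.0053
0.4417


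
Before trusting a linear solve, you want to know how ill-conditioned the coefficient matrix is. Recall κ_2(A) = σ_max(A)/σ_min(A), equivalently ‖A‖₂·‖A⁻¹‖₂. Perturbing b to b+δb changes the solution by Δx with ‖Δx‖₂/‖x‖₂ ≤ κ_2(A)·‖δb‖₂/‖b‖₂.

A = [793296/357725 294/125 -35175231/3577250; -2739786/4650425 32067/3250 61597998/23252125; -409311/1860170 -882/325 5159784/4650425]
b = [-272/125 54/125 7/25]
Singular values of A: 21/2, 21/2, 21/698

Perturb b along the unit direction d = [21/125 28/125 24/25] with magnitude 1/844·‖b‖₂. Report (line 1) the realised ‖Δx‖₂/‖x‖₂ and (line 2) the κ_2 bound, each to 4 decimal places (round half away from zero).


0.4135
0.4135

largest singular value 21/2, smallest 21/698
κ_2(A) = (21/2) / (21/698) = 349.0000
bound on ‖Δx‖/‖x‖: κ·ε = 349.0000·1/844 = 0.4135
solve Ax = b  →  x = [-0.0466 -0.0147 0.2073]
2-norm of b is 2.2361; of x, 0.2130
re-solving with b+δb shifts x by Δx of norm 0.0881
dividing the unrounded norms, ‖Δx‖/‖x‖ = 0.4135
realised/bound = 1 exactly: the bound is attained for this b and d


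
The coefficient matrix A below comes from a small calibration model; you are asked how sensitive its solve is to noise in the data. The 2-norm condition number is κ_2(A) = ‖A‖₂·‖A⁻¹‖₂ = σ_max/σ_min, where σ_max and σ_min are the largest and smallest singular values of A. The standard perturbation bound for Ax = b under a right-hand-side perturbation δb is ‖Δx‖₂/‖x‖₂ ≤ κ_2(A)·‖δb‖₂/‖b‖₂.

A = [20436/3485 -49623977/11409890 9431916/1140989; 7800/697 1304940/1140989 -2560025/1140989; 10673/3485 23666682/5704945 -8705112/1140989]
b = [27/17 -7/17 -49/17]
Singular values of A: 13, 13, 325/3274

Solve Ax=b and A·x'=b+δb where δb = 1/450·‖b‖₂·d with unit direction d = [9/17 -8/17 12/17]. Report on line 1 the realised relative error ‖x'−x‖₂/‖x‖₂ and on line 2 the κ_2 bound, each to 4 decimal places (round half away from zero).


from the listed singular values, σ₁ = 13, σ_n = 325/3274
condition number: 13 ÷ (325/3274) = 130.9600
perturbation bound = 130.9600·1/450 = 0.2910
solve Ax = b  →  x = [-0.0244 -9.0026 -4.5271]
2-norm of b is 3.3166; of x, 10.0768
with δb = [0.0039 -0.0035 0.0052], A·Δx = δb → ‖Δx‖ = 0.0742
realised ‖Δx‖/‖x‖ = 0.0074
so the bound overstates the realised error by a factor of ≈ 39.4974 (computed from the unrounded values)

0.0074
0.2910


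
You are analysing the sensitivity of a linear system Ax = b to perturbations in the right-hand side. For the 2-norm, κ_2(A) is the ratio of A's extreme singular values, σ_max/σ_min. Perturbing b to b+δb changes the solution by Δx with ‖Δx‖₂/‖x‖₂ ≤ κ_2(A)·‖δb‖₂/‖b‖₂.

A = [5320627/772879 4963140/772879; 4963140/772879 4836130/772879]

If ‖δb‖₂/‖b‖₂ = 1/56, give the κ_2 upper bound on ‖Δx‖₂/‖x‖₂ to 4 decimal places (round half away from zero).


form AᵀA = [62951046769/710275801 59939841780/710275801; 59939841780/710275801 57099776500/710275801] with trace 142747709/844561 and determinant 2856100/844561
eigenvalues of AᵀA: λ = (tr ± √(tr²−4·det))/2 = 169, 16900/844561
κ = σ_max/σ_min = 13/(130/919) = 91.9000
bound on ‖Δx‖/‖x‖: κ·ε = 91.9000·1/56 = 1.6411

1.6411


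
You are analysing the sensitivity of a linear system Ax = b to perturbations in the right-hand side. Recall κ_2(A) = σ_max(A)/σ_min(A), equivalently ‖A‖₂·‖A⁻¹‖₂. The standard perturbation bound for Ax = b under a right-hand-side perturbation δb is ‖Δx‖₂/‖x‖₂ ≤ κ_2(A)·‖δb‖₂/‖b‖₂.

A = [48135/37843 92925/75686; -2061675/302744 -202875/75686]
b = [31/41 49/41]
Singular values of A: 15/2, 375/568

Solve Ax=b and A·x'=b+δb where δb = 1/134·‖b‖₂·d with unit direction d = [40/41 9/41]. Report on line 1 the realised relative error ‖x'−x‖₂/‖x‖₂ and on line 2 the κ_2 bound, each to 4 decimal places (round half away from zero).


from the listed singular values, σ₁ = 15/2, σ_n = 375/568
condition number: (15/2) ÷ (375/568) = 11.3600
bound on ‖Δx‖/‖x‖: κ·ε = 11.3600·1/134 = 0.0848
solve Ax = b  →  x = [-0.7056 1.3469]
‖b‖₂ = 1.4142 and ‖x‖₂ = 1.5205
δb = ε·‖b‖·d = [0.0103 0.0023]; solving A·Δx = δb gives ‖Δx‖ = 0.0160
relative error = 0.0105
tightness: 0.0105 against a bound of 0.0848 (unrounded ratio ≈ 0.1240)

0.0105
0.0848


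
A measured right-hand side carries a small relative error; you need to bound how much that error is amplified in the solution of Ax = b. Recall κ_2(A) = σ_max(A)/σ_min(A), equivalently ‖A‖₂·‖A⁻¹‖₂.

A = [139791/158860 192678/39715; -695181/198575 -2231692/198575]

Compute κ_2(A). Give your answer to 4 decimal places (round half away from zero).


22.9125

M = AᵀA = [48644757729/3733210000 20352324741/466651250; 20352324741/466651250 34961949556/233325625]. tr(M)=972857521/5973136, det(M)=18792225/373321
eigenvalues of AᵀA: λ = (tr ± √(tr²−4·det))/2 = 2601/16, 115600/373321
so κ_2 = √((2601/16) / (115600/373321)) = 22.9125


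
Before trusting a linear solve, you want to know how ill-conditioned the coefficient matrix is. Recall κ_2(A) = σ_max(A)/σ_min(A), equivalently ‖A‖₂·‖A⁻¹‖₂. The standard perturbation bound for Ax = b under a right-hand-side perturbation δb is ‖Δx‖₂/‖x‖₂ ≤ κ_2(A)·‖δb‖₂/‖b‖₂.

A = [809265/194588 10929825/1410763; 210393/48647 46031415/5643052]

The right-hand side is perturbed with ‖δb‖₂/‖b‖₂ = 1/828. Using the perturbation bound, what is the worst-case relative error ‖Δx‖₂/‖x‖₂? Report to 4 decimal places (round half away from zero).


AᵀA = [1363153271409/37864489744 159739761420/2366530609; 159739761420/2366530609 4792233483225/37864489744]; tr = 3077693377317/18932244872, det = 105706265625/605831835904
solving λ² − 3077693377317/18932244872·λ + 105706265625/605831835904 = 0 gives λ = 2601/16, 40640625/37864489744
κ = σ_max/σ_min = (51/4)/(6375/194588) = 389.1760
bound on ‖Δx‖/‖x‖: κ·ε = 389.1760·1/828 = 0.4700

0.4700


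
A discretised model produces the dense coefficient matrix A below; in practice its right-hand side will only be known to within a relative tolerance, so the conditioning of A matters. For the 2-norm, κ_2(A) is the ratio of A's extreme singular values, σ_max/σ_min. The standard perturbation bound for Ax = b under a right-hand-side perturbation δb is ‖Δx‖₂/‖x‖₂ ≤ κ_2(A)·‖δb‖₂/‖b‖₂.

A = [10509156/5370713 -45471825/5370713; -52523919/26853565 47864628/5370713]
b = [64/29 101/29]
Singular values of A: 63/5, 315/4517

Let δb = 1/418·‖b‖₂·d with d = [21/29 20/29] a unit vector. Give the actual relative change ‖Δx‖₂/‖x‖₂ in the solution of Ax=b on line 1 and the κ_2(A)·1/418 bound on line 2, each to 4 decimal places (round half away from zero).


from the listed singular values, σ₁ = 63/5, σ_n = 315/4517
κ = σ_max/σ_min = (63/5)/(315/4517) = 180.6800
worst-case relative error ≤ 180.6800 × 1/418 = 0.4322
solve Ax = b  →  x = [55.9423 12.6684]
2-norm of b is 4.1231; of x, 57.3588
re-solving with b+δb shifts x by Δx of norm 0.1414
relative error = 0.0025
tightness: 0.0025 against a bound of 0.4322 (unrounded ratio ≈ 0.0057)

0.0025
0.4322


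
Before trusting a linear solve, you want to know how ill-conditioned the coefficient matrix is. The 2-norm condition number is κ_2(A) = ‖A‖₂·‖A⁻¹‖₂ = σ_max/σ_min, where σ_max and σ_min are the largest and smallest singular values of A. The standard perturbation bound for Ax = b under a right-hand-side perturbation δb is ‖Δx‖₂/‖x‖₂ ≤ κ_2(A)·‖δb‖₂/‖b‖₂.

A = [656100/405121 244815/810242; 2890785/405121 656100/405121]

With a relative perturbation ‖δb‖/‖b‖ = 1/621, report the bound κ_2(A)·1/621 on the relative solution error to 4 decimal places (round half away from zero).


0.1940

AᵀA = [5227308225/97634161 1176059250/97634161; 1176059250/97634161 1059966225/390536644]; tr = 13069125/232324, det = 50625/232324
eigenvalues of AᵀA: λ = (tr ± √(tr²−4·det))/2 = 225/4, 225/58081
σ_max=√(225/4)=(15/2), σ_min=√(225/58081)=(15/241) → κ = 120.5000
worst-case relative error ≤ 120.5000 × 1/621 = 0.1940


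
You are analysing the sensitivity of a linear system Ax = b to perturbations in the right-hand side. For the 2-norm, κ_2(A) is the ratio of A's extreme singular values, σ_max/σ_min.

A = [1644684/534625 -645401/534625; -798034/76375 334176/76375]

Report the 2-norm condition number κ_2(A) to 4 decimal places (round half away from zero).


164.5000

AᵀA = [54257664724/457318225 -4521275964/91463645; -4521275964/91463645 9421678081/457318225]; tr = 75360169/541205, det = 48469444/67650625
eigenvalues of AᵀA: λ = (tr ± √(tr²−4·det))/2 = 3481/25, 13924/2706025
κ = σ_max/σ_min = (59/5)/(118/1645) = 164.5000


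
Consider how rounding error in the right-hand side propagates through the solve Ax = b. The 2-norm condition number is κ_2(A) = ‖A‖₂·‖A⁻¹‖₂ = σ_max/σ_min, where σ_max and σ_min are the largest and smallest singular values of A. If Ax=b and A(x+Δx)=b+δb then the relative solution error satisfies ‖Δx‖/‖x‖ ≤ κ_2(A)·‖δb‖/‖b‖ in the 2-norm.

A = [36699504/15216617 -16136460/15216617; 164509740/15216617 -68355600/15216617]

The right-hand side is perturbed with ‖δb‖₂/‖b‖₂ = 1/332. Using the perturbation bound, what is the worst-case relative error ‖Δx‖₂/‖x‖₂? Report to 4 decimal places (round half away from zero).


AᵀA = [16900837685136/137742672769 -7041857264640/137742672769; -7041857264640/137742672769 2934487443600/137742672769]; tr = 117368787744/815045401, det = 324000000/815045401
eigenvalues of AᵀA: λ = (tr ± √(tr²−4·det))/2 = 144, 2250000/815045401
κ_2(A) = √(λ_max/λ_min) = √(144 / (2250000/815045401)) = 228.3920
worst-case relative error ≤ 228.3920 × 1/332 = 0.6879

0.6879


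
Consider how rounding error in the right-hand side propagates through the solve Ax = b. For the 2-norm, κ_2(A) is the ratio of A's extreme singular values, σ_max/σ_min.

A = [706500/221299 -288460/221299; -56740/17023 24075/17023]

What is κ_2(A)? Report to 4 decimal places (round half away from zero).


146.7500

M = AᵀA = [1240458400/58232161 -516829500/58232161; -516829500/58232161 215413225/58232161]. tr(M)=8614625/344569, det(M)=10000/344569
solving λ² − 8614625/344569·λ + 10000/344569 = 0 gives λ = 25, 400/344569
κ = σ_max/σ_min = 5/(20/587) = 146.7500


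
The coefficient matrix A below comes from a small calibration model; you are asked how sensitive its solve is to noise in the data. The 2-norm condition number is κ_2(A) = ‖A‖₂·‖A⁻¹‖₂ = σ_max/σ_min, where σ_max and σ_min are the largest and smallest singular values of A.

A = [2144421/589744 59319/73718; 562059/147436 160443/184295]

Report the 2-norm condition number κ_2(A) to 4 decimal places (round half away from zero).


form AᵀA = [11478129057/413552896 1614092751/258470560; 1614092751/258470560 227034981/161544100] with trace 179347689/6150400 and determinant 59049/6150400
eigenvalues of AᵀA: λ = (tr ± √(tr²−4·det))/2 = 729/25, 81/246016
so κ_2 = √((729/25) / (81/246016)) = 297.6000

297.6000


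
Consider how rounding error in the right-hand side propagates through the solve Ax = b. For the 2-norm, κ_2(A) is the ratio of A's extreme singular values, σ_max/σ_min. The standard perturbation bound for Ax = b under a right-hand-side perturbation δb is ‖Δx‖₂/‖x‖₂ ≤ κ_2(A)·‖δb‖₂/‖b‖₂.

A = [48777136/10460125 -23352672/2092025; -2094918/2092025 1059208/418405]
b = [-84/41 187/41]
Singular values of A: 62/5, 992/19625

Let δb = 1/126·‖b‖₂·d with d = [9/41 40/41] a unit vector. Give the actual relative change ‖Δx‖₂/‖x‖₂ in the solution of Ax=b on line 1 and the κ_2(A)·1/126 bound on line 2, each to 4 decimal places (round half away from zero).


0.0099
1.9469

largest singular value 62/5, smallest 992/19625
κ = σ_max/σ_min = (62/5)/(992/19625) = 245.3125
bound on ‖Δx‖/‖x‖: κ·ε = 245.3125·1/126 = 1.9469
solve Ax = b  →  x = [72.9529 30.6591]
‖b‖ = 5.0000, ‖x‖ = 79.1334
re-solving with b+δb shifts x by Δx of norm 0.7851
dividing the unrounded norms, ‖Δx‖/‖x‖ = 0.0099
tightness: 0.0099 against a bound of 1.9469 (unrounded ratio ≈ 0.0051)


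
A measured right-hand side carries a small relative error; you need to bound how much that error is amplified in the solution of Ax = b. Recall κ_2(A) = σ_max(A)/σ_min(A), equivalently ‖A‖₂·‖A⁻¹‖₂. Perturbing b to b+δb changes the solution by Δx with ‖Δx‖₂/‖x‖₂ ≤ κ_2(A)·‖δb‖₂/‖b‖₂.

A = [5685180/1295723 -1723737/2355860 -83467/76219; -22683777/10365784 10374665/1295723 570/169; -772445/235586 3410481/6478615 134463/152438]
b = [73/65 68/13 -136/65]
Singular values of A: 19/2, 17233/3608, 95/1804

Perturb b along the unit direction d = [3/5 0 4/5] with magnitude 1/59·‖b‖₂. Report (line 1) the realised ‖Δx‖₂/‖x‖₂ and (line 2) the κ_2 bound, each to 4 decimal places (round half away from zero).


from the listed singular values, σ₁ = 19/2, σ_n = 95/1804
κ_2(A) = (19/2) / (95/1804) = 180.4000
κ_2(A)·‖δb‖/‖b‖ = 3.0576
solve Ax = b  →  x = [-2.8810 7.1814 -17.3668]
‖b‖₂ = 5.7446 and ‖x‖₂ = 19.0126
with δb = [0.0584 0.0000 0.0779], A·Δx = δb → ‖Δx‖ = 1.8489
realised ‖Δx‖/‖x‖ = 0.0972
tightness: 0.0972 against a bound of 3.0576 (unrounded ratio ≈ 0.0318)

0.0972
3.0576


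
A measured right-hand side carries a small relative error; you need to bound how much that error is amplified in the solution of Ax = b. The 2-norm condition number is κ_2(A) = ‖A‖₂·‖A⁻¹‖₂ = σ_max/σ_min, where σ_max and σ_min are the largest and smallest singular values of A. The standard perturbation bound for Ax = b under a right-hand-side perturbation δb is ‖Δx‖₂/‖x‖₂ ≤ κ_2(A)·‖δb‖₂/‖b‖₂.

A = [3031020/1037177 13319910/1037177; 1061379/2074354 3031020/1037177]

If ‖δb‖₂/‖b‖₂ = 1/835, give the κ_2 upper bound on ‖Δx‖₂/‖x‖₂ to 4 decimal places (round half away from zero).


0.1108

AᵀA = [22531144761/2559752836 24974089290/639938209; 24974089290/639938209 111009568500/639938209]; tr = 277554681/1522756, det = 1476225/380689
char-poly roots: 729/4 and 8100/380689
κ = σ_max/σ_min = (27/2)/(90/617) = 92.5500
κ_2(A)·‖δb‖/‖b‖ = 0.1108


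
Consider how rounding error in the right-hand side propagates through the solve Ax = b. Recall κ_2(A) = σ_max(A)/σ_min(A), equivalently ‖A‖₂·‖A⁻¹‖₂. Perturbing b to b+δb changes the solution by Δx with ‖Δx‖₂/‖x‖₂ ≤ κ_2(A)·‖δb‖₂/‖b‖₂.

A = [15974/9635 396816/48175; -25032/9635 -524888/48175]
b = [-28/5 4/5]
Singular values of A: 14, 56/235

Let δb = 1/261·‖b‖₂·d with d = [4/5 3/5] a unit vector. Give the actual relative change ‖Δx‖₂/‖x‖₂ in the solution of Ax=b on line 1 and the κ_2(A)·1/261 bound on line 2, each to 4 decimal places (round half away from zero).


0.0054
0.2251

largest singular value 14, smallest 56/235
κ_2(A) = 14 / (56/235) = 58.7500
bound on ‖Δx‖/‖x‖: κ·ε = 58.7500·1/261 = 0.2251
solve Ax = b  →  x = [16.3136 -3.9634]
2-norm of b is 5.6569; of x, 16.7881
Δx = A⁻¹·δb where δb = 1/261·5.6569·d; ‖Δx‖ = 0.0910
dividing the unrounded norms, ‖Δx‖/‖x‖ = 0.0054
realised/bound (from unrounded values) ≈ 0.0241


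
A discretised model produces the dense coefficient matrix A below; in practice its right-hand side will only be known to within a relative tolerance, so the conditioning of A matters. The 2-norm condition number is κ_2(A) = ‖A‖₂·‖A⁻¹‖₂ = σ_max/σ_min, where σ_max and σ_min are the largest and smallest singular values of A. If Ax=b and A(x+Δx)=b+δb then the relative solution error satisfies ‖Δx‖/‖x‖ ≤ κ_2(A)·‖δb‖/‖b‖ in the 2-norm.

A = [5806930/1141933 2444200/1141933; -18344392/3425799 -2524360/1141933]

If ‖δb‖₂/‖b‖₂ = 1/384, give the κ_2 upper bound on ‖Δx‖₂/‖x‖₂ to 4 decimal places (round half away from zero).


0.7573

AᵀA = [760999574404/13954933161 105692918320/4651644387; 105692918320/4651644387 14680745600/1550548129]; tr = 5284770916/82573569, det = 4000000/82573569
eigenvalues of AᵀA: λ = (tr ± √(tr²−4·det))/2 = 64, 62500/82573569
σ_max=√64=8, σ_min=√(62500/82573569)=(250/9087) → κ = 290.7840
worst-case relative error ≤ 290.7840 × 1/384 = 0.7573


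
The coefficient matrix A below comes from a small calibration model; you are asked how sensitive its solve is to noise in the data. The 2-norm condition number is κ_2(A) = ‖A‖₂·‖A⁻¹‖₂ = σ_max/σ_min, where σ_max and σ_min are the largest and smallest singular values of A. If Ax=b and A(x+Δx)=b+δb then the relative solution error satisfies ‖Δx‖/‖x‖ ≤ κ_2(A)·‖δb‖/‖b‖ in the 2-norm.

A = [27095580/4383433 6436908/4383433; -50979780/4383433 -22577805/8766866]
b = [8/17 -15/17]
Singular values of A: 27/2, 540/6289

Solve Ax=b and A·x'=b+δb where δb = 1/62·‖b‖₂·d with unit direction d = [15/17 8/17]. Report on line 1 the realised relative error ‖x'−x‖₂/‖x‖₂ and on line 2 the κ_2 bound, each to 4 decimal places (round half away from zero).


2.5359
2.5359

largest singular value 27/2, smallest 540/6289
κ = σ_max/σ_min = (27/2)/(540/6289) = 157.2250
worst-case relative error ≤ 157.2250 × 1/62 = 2.5359
solve Ax = b  →  x = [0.0723 0.0163]
‖b‖₂ = 1.0000 and ‖x‖₂ = 0.0741
with δb = [0.0142 0.0076], A·Δx = δb → ‖Δx‖ = 0.1878
realised ‖Δx‖/‖x‖ = 2.5359
tightness: 2.5359 against a bound of 2.5359; the bound is attained (ratio 1)


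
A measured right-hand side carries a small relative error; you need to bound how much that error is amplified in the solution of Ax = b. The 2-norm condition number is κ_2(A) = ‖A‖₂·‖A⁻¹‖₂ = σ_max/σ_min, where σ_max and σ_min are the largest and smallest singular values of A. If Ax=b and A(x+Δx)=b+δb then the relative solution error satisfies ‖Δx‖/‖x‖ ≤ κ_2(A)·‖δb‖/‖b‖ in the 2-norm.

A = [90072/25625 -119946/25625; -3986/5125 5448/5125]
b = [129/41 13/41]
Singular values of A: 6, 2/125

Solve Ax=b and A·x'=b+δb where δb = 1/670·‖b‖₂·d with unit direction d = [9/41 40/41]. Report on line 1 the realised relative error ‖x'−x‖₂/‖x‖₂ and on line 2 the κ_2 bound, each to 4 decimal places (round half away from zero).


largest singular value 6, smallest 2/125
condition number: 6 ÷ (2/125) = 375.0000
perturbation bound = 375.0000·1/670 = 0.5597
solve Ax = b  →  x = [50.3000 37.1000]
‖b‖ = 3.1623, ‖x‖ = 62.5020
re-solving with b+δb shifts x by Δx of norm 0.2950
relative error = 0.0047
realised/bound (from unrounded values) ≈ 0.0084

0.0047
0.5597


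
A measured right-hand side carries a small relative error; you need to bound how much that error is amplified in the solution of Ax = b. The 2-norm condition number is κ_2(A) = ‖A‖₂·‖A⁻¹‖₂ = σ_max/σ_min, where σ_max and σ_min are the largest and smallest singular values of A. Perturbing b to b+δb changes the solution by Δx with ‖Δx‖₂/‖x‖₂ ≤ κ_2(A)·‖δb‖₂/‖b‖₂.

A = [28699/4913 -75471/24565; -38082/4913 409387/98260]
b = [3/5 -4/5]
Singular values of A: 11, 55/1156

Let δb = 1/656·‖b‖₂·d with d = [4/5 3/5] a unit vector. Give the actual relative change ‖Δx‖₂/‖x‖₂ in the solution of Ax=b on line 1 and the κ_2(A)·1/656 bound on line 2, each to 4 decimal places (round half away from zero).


0.3524
0.3524

largest singular value 11, smallest 55/1156
κ = σ_max/σ_min = 11/(55/1156) = 231.2000
bound on ‖Δx‖/‖x‖: κ·ε = 231.2000·1/656 = 0.3524
solve Ax = b  →  x = [0.0802 -0.0428]
2-norm of b is 1.0000; of x, 0.0909
re-solving with b+δb shifts x by Δx of norm 0.0320
dividing the unrounded norms, ‖Δx‖/‖x‖ = 0.3524
realised/bound = 1 exactly: the bound is attained for this b and d


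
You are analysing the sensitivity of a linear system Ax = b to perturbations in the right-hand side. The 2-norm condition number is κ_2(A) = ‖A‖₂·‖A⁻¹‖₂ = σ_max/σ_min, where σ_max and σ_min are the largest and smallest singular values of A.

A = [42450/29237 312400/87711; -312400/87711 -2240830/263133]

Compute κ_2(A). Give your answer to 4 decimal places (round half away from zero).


form AᵀA = [673442500/45522009 4848448000/136566027; 4848448000/136566027 34909248100/409698081] with trace 242427400/2424249 and determinant 250000/2424249
eigenvalues of AᵀA: λ = (tr ± √(tr²−4·det))/2 = 100, 2500/2424249
so κ_2 = √(100 / (2500/2424249)) = 311.4000

311.4000


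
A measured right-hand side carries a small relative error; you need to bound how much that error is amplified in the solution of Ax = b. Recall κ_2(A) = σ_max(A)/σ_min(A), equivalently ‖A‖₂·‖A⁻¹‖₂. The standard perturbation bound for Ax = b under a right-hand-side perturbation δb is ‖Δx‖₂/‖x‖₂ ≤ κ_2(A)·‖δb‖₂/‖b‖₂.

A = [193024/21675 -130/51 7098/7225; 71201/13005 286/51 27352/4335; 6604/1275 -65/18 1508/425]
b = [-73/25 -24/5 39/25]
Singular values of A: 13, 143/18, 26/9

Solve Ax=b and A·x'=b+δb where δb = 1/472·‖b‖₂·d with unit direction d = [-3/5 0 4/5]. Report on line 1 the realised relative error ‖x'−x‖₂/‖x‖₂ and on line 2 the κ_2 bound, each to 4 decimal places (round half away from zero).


0.0037
0.0095

from the listed singular values, σ₁ = 13, σ_n = 26/9
condition number: 13 ÷ (26/9) = 4.5000
κ_2(A)·‖δb‖/‖b‖ = 0.0095
solve Ax = b  →  x = [-0.6191 -0.8219 0.5069]
2-norm of b is 5.8310; of x, 1.1470
re-solving with b+δb shifts x by Δx of norm 0.0043
dividing the unrounded norms, ‖Δx‖/‖x‖ = 0.0037
realised/bound (from unrounded values) ≈ 0.3910


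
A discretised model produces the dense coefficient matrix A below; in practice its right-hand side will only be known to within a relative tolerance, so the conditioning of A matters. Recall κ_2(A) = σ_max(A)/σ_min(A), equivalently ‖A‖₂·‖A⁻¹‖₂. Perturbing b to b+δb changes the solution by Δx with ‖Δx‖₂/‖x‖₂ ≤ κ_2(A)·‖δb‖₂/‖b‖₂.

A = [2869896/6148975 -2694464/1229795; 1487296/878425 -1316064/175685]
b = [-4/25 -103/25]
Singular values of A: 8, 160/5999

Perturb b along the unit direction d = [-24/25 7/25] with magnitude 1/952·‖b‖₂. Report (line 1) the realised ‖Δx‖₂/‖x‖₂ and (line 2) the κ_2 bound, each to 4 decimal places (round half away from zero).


0.0043
0.3151

largest singular value 8, smallest 160/5999
condition number: 8 ÷ (160/5999) = 299.9500
κ_2(A)·‖δb‖/‖b‖ = 0.3151
solve Ax = b  →  x = [-36.6890 -7.7425]
‖b‖₂ = 4.1231 and ‖x‖₂ = 37.4971
re-solving with b+δb shifts x by Δx of norm 0.1624
realised ‖Δx‖/‖x‖ = 0.0043
so the bound overstates the realised error by a factor of ≈ 72.7550 (computed from the unrounded values)


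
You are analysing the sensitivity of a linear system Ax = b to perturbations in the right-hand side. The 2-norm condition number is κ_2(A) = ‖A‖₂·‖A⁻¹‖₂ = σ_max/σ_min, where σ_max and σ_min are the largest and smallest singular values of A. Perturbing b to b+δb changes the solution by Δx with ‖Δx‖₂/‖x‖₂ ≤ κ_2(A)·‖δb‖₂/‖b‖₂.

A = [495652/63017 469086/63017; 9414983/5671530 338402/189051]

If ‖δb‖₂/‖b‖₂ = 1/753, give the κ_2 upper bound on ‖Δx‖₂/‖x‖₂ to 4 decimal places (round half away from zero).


AᵀA = [1236511740769/19135188900 19619860463/318919815; 19619860463/318919815 1246217128/21261321]; tr = 2803932409/22752900, det = 1874161/632025
λ_max, λ_min = (2803932409/22752900 ± √7855896420154909681/517694458410000)/2 = 12321/100, 5476/227529
σ_max=√(12321/100)=(111/10), σ_min=√(5476/227529)=(74/477) → κ = 71.5500
worst-case relative error ≤ 71.5500 × 1/753 = 0.0950

0.0950


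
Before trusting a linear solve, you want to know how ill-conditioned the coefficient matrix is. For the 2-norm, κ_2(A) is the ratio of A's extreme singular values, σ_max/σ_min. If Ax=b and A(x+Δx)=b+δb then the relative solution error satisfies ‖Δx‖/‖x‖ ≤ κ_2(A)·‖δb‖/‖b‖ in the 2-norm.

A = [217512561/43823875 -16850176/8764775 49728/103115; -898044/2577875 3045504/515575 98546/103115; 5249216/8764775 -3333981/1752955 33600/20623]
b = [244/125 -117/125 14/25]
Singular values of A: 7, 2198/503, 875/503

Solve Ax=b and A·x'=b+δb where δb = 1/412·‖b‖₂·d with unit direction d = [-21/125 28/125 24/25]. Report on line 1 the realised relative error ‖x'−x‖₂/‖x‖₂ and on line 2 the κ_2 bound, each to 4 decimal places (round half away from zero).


σ_max = 7, σ_min = 875/503
κ_2(A) = 7 / (875/503) = 4.0240
worst-case relative error ≤ 4.0240 × 1/412 = 0.0098
solve Ax = b  →  x = [0.3315 -0.1470 0.0502]
2-norm of b is 2.2361; of x, 0.3661
δb = ε·‖b‖·d = [-0.0009 0.0012 0.0052]; solving A·Δx = δb gives ‖Δx‖ = 0.0031
realised ‖Δx‖/‖x‖ = 0.0085
so the bound overstates the realised error by a factor of ≈ 1.1460 (computed from the unrounded values)

0.0085
0.0098


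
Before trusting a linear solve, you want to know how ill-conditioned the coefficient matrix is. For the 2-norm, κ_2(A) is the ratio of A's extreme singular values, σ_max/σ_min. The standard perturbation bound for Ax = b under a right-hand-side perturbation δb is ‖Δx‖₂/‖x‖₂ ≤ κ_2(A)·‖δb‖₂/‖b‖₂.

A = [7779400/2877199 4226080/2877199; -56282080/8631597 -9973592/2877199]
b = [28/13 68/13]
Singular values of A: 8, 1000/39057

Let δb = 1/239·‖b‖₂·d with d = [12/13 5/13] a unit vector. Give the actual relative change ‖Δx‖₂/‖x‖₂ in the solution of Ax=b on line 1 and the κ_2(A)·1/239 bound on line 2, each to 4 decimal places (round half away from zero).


0.0059
1.3073

largest singular value 8, smallest 1000/39057
κ = σ_max/σ_min = 8/(1000/39057) = 312.4560
worst-case relative error ≤ 312.4560 × 1/239 = 1.3073
solve Ax = b  →  x = [-73.9602 137.6129]
‖b‖ = 5.6569, ‖x‖ = 156.2288
re-solving with b+δb shifts x by Δx of norm 0.9244
relative error = 0.0059
tightness: 0.0059 against a bound of 1.3073 (unrounded ratio ≈ 0.0045)


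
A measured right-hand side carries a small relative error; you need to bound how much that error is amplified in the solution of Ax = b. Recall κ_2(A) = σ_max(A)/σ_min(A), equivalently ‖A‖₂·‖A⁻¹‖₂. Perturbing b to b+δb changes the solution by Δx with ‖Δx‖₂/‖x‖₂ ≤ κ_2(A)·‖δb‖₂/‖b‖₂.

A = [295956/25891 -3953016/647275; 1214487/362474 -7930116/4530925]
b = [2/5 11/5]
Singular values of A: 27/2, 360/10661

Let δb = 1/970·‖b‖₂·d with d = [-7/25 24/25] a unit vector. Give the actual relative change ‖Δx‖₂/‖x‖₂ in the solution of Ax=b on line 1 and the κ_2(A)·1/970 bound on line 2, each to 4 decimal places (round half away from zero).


0.0012
0.4122

from the listed singular values, σ₁ = 27/2, σ_n = 360/10661
κ = σ_max/σ_min = (27/2)/(360/10661) = 399.7875
worst-case relative error ≤ 399.7875 × 1/970 = 0.4122
solve Ax = b  →  x = [27.9373 52.2249]
‖b‖ = 2.2361, ‖x‖ = 59.2278
Δx = A⁻¹·δb where δb = 1/970·2.2361·d; ‖Δx‖ = 0.0683
realised ‖Δx‖/‖x‖ = 0.0012
so the bound overstates the realised error by a factor of ≈ 357.5811 (computed from the unrounded values)


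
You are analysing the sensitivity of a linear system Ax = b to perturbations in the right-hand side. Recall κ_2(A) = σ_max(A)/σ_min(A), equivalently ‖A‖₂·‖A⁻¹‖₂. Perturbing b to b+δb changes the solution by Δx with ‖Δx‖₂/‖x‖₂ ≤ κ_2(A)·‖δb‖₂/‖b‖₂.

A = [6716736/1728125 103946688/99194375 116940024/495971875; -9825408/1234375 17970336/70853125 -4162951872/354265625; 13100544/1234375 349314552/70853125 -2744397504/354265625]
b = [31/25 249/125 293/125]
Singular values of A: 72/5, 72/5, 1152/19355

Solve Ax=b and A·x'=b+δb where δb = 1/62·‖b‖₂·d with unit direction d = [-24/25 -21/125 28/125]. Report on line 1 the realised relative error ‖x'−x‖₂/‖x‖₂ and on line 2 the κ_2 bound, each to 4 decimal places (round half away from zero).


0.0535
3.9022

largest singular value 72/5, smallest 1152/19355
condition number: (72/5) ÷ (1152/19355) = 241.9375
perturbation bound = 241.9375·1/62 = 3.9022
solve Ax = b  →  x = [4.7710 -15.6711 -3.7395]
‖b‖ = 3.3166, ‖x‖ = 16.8027
with δb = [-0.0514 -0.0090 0.0120], A·Δx = δb → ‖Δx‖ = 0.8988
dividing the unrounded norms, ‖Δx‖/‖x‖ = 0.0535
realised/bound (from unrounded values) ≈ 0.0137


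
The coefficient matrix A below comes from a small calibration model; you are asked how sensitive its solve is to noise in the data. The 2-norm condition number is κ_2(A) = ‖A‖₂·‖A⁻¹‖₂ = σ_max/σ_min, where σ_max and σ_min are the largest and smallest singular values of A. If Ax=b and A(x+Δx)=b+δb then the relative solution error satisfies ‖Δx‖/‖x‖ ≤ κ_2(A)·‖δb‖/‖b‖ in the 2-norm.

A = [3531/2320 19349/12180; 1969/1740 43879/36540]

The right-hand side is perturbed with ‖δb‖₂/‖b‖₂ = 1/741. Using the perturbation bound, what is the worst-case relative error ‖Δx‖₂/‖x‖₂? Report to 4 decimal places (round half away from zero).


AᵀA = [6969721/1937664 38419315/10172736; 38419315/10172736 105896417/26703432]; tr = 7684105/1016064, det = 14641/16257024
solving λ² − 7684105/1016064·λ + 14641/16257024 = 0 gives λ = 121/16, 121/1016064
κ_2(A) = √(λ_max/λ_min) = √((121/16) / (121/1016064)) = 252.0000
worst-case relative error ≤ 252.0000 × 1/741 = 0.3401

0.3401
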